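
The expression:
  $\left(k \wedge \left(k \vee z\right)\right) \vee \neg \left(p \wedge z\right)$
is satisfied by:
  {k: True, p: False, z: False}
  {p: False, z: False, k: False}
  {k: True, z: True, p: False}
  {z: True, p: False, k: False}
  {k: True, p: True, z: False}
  {p: True, k: False, z: False}
  {k: True, z: True, p: True}


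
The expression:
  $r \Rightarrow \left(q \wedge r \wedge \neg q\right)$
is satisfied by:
  {r: False}


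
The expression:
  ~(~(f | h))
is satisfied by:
  {h: True, f: True}
  {h: True, f: False}
  {f: True, h: False}


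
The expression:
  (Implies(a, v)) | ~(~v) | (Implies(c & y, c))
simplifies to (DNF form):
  True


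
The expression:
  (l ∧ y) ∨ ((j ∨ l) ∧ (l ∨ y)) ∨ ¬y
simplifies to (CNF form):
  j ∨ l ∨ ¬y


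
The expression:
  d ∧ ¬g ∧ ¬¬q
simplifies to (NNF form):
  d ∧ q ∧ ¬g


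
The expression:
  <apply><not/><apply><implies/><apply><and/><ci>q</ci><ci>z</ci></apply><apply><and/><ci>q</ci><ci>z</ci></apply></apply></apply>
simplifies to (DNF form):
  <false/>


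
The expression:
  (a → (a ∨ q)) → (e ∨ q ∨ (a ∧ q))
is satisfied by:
  {q: True, e: True}
  {q: True, e: False}
  {e: True, q: False}


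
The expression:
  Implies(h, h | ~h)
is always true.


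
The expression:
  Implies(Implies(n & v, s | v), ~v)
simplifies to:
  ~v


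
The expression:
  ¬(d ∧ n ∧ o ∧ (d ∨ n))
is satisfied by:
  {o: False, d: False, n: False}
  {n: True, o: False, d: False}
  {d: True, o: False, n: False}
  {n: True, d: True, o: False}
  {o: True, n: False, d: False}
  {n: True, o: True, d: False}
  {d: True, o: True, n: False}


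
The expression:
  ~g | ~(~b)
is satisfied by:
  {b: True, g: False}
  {g: False, b: False}
  {g: True, b: True}


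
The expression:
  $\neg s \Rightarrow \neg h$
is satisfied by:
  {s: True, h: False}
  {h: False, s: False}
  {h: True, s: True}


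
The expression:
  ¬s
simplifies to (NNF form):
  ¬s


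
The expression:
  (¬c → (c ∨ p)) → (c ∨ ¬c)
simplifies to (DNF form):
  True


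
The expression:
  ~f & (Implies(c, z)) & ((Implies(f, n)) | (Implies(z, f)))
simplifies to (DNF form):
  (z & ~f) | (~c & ~f)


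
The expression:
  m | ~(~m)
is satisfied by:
  {m: True}


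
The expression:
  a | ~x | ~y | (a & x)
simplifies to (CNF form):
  a | ~x | ~y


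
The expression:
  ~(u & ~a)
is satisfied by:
  {a: True, u: False}
  {u: False, a: False}
  {u: True, a: True}


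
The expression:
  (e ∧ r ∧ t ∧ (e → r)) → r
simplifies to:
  True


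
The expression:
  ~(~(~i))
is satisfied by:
  {i: False}


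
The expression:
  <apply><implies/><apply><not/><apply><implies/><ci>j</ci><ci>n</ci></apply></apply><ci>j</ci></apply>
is always true.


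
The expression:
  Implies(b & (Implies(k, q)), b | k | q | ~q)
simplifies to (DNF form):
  True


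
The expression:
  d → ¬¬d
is always true.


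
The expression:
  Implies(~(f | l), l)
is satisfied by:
  {l: True, f: True}
  {l: True, f: False}
  {f: True, l: False}


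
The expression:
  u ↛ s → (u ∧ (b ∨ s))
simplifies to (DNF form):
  b ∨ s ∨ ¬u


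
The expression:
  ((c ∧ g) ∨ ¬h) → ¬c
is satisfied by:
  {h: True, g: False, c: False}
  {g: False, c: False, h: False}
  {h: True, g: True, c: False}
  {g: True, h: False, c: False}
  {c: True, h: True, g: False}


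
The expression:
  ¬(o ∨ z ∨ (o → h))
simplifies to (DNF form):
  False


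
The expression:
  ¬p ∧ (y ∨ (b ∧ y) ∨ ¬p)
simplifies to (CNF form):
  ¬p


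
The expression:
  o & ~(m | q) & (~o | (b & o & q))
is never true.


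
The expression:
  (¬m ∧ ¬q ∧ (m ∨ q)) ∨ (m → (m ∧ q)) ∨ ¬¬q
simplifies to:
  q ∨ ¬m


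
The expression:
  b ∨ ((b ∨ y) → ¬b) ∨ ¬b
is always true.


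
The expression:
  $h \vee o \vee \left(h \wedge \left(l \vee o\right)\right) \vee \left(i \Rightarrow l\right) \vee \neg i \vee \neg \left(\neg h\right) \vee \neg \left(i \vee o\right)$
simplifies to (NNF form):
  $h \vee l \vee o \vee \neg i$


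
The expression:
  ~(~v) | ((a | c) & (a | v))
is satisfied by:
  {a: True, v: True}
  {a: True, v: False}
  {v: True, a: False}


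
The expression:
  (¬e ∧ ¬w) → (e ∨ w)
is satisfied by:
  {e: True, w: True}
  {e: True, w: False}
  {w: True, e: False}


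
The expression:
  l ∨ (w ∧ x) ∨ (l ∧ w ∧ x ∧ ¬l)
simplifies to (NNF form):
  l ∨ (w ∧ x)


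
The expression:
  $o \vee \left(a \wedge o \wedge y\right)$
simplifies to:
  $o$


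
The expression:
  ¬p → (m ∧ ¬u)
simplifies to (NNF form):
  p ∨ (m ∧ ¬u)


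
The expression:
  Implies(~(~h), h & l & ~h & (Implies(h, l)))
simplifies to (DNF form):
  ~h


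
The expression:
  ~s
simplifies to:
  ~s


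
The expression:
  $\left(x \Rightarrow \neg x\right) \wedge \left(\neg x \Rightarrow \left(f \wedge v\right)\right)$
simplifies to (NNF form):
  $f \wedge v \wedge \neg x$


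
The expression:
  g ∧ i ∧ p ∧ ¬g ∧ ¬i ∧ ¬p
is never true.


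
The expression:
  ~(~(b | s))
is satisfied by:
  {b: True, s: True}
  {b: True, s: False}
  {s: True, b: False}


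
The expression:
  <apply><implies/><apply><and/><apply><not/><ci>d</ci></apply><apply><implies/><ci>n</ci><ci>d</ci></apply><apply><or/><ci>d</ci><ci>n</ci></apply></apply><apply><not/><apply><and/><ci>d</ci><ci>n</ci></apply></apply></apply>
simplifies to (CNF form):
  <true/>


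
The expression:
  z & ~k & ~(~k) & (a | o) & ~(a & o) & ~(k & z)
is never true.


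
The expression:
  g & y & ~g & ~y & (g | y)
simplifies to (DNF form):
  False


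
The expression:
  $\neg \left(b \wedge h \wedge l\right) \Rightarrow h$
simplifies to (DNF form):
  $h$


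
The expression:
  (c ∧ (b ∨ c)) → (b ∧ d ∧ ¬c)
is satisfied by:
  {c: False}


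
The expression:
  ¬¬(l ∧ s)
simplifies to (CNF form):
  l ∧ s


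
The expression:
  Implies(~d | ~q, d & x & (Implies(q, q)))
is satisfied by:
  {d: True, x: True, q: True}
  {d: True, x: True, q: False}
  {d: True, q: True, x: False}


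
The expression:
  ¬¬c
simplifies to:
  c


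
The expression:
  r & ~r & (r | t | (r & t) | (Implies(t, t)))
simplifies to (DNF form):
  False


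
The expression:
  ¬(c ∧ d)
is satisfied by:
  {c: False, d: False}
  {d: True, c: False}
  {c: True, d: False}


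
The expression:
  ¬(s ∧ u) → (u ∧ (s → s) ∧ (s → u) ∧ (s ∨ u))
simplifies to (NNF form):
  u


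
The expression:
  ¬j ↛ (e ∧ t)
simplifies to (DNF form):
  (¬e ∧ ¬j) ∨ (¬j ∧ ¬t)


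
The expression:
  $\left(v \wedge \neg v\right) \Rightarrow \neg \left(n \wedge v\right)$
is always true.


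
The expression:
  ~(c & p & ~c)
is always true.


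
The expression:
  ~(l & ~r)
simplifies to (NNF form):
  r | ~l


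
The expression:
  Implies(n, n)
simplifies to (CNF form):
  True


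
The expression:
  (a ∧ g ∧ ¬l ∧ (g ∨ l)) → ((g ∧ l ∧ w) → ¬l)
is always true.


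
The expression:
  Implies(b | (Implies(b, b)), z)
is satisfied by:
  {z: True}


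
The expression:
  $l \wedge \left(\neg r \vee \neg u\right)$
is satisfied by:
  {l: True, u: False, r: False}
  {r: True, l: True, u: False}
  {u: True, l: True, r: False}


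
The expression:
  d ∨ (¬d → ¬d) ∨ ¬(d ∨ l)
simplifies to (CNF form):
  True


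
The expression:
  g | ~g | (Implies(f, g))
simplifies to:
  True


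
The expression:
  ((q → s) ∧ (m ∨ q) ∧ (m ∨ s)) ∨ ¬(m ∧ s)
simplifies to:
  True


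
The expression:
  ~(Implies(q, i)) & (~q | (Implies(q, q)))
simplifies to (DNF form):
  q & ~i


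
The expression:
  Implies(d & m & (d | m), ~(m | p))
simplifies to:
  ~d | ~m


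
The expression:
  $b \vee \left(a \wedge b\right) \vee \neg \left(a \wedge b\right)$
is always true.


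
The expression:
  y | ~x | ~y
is always true.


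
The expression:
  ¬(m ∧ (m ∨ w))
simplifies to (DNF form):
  ¬m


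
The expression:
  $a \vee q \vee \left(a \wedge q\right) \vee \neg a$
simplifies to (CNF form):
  $\text{True}$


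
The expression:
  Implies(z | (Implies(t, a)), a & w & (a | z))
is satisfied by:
  {a: True, w: True, t: True, z: False}
  {a: True, w: True, t: False, z: False}
  {a: True, w: True, z: True, t: True}
  {a: True, w: True, z: True, t: False}
  {w: True, t: True, z: False, a: False}
  {t: True, w: False, z: False, a: False}


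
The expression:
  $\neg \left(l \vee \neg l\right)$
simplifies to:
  $\text{False}$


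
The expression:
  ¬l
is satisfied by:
  {l: False}


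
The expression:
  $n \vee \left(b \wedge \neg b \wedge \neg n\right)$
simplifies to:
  $n$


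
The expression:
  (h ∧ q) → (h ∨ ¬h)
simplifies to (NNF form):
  True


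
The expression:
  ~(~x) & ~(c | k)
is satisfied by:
  {x: True, k: False, c: False}


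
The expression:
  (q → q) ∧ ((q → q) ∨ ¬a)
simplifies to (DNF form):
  True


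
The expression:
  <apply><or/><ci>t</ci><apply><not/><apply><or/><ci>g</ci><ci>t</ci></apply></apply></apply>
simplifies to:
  <apply><or/><ci>t</ci><apply><not/><ci>g</ci></apply></apply>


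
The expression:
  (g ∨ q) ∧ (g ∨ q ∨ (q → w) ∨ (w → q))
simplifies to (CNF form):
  g ∨ q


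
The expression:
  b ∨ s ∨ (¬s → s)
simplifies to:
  b ∨ s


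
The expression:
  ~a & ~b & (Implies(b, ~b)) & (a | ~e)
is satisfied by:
  {b: False, e: False, a: False}


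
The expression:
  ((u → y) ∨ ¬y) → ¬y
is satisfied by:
  {y: False}


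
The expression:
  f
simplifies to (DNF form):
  f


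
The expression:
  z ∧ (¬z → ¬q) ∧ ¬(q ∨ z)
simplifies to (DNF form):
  False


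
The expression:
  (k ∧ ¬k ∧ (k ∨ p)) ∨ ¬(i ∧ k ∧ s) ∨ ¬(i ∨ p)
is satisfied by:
  {s: False, k: False, i: False}
  {i: True, s: False, k: False}
  {k: True, s: False, i: False}
  {i: True, k: True, s: False}
  {s: True, i: False, k: False}
  {i: True, s: True, k: False}
  {k: True, s: True, i: False}


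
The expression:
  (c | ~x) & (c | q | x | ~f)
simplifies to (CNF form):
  (c | ~x) & (c | q | ~f) & (c | q | ~x) & (c | ~f | ~x)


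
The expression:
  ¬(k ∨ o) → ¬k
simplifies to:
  True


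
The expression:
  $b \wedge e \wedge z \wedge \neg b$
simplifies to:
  $\text{False}$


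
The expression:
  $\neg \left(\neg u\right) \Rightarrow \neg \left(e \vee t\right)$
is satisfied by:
  {e: False, u: False, t: False}
  {t: True, e: False, u: False}
  {e: True, t: False, u: False}
  {t: True, e: True, u: False}
  {u: True, t: False, e: False}


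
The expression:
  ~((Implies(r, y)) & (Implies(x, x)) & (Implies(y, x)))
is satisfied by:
  {r: True, y: False, x: False}
  {x: True, r: True, y: False}
  {y: True, r: True, x: False}
  {y: True, r: False, x: False}


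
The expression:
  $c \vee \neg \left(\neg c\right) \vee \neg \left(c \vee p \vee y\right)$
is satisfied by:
  {c: True, p: False, y: False}
  {y: True, c: True, p: False}
  {c: True, p: True, y: False}
  {y: True, c: True, p: True}
  {y: False, p: False, c: False}


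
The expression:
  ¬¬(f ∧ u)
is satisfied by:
  {u: True, f: True}


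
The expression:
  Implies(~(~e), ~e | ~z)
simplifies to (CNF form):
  ~e | ~z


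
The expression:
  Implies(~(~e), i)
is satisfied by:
  {i: True, e: False}
  {e: False, i: False}
  {e: True, i: True}


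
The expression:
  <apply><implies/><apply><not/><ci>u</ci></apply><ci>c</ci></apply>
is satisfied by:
  {c: True, u: True}
  {c: True, u: False}
  {u: True, c: False}


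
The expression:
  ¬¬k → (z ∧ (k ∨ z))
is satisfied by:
  {z: True, k: False}
  {k: False, z: False}
  {k: True, z: True}


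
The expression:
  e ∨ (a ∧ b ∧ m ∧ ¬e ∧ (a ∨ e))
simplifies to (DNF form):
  e ∨ (a ∧ b ∧ m)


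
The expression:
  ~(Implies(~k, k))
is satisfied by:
  {k: False}


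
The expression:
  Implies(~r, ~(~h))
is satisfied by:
  {r: True, h: True}
  {r: True, h: False}
  {h: True, r: False}


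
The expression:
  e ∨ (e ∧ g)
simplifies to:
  e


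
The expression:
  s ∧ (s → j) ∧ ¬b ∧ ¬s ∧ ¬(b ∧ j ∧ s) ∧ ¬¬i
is never true.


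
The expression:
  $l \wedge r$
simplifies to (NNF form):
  $l \wedge r$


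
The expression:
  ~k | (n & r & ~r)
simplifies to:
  ~k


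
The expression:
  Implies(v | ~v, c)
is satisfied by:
  {c: True}


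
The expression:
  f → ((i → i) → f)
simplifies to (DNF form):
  True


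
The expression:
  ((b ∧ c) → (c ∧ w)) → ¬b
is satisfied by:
  {c: True, b: False, w: False}
  {c: False, b: False, w: False}
  {w: True, c: True, b: False}
  {w: True, c: False, b: False}
  {b: True, c: True, w: False}


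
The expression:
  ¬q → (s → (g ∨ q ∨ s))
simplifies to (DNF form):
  True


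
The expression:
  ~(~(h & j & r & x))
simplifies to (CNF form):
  h & j & r & x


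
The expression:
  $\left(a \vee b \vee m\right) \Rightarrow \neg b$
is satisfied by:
  {b: False}


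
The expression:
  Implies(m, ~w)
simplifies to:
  ~m | ~w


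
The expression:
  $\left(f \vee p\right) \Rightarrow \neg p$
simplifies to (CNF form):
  $\neg p$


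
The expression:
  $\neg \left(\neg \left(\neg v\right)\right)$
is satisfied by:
  {v: False}


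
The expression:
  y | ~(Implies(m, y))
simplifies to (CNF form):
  m | y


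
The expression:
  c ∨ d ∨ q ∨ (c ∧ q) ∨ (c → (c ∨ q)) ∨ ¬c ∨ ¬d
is always true.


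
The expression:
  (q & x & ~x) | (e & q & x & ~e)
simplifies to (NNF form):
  False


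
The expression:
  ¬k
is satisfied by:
  {k: False}


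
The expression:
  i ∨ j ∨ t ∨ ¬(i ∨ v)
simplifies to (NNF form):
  i ∨ j ∨ t ∨ ¬v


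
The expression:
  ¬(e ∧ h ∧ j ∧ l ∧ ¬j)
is always true.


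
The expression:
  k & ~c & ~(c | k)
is never true.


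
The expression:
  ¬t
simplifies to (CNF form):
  ¬t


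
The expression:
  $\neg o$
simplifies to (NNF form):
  $\neg o$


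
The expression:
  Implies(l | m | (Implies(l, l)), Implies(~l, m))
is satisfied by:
  {m: True, l: True}
  {m: True, l: False}
  {l: True, m: False}


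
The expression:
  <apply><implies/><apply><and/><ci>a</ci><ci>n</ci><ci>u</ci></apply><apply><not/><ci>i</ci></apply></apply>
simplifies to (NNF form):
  <apply><or/><apply><not/><ci>a</ci></apply><apply><not/><ci>i</ci></apply><apply><not/><ci>n</ci></apply><apply><not/><ci>u</ci></apply></apply>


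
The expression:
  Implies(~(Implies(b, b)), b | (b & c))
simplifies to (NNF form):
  True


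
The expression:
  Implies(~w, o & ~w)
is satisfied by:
  {o: True, w: True}
  {o: True, w: False}
  {w: True, o: False}


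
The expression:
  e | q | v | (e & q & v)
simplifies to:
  e | q | v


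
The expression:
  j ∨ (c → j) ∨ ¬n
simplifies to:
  j ∨ ¬c ∨ ¬n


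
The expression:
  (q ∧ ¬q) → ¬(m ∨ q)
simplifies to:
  True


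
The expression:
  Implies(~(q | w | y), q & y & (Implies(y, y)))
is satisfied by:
  {y: True, q: True, w: True}
  {y: True, q: True, w: False}
  {y: True, w: True, q: False}
  {y: True, w: False, q: False}
  {q: True, w: True, y: False}
  {q: True, w: False, y: False}
  {w: True, q: False, y: False}


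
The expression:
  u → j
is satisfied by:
  {j: True, u: False}
  {u: False, j: False}
  {u: True, j: True}


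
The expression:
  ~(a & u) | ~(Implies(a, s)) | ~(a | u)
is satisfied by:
  {s: False, u: False, a: False}
  {a: True, s: False, u: False}
  {u: True, s: False, a: False}
  {a: True, u: True, s: False}
  {s: True, a: False, u: False}
  {a: True, s: True, u: False}
  {u: True, s: True, a: False}


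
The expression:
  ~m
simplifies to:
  ~m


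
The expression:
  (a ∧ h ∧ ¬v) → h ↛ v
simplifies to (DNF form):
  True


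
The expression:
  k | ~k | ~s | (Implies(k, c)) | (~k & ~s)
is always true.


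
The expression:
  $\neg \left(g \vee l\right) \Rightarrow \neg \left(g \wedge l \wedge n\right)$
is always true.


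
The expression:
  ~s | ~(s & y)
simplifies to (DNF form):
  ~s | ~y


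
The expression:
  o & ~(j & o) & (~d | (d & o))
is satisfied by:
  {o: True, j: False}


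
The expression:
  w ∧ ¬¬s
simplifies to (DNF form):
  s ∧ w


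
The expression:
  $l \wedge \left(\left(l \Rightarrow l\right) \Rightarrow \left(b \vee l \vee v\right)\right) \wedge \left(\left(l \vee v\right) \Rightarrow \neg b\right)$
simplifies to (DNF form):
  $l \wedge \neg b$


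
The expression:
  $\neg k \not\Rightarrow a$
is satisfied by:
  {k: False, a: False}


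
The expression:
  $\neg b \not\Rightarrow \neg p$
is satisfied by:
  {p: True, b: False}


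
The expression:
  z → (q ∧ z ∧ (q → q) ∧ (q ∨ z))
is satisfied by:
  {q: True, z: False}
  {z: False, q: False}
  {z: True, q: True}


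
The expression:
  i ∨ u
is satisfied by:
  {i: True, u: True}
  {i: True, u: False}
  {u: True, i: False}


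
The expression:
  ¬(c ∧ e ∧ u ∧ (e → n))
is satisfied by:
  {u: False, c: False, n: False, e: False}
  {e: True, u: False, c: False, n: False}
  {n: True, u: False, c: False, e: False}
  {e: True, n: True, u: False, c: False}
  {c: True, e: False, u: False, n: False}
  {e: True, c: True, u: False, n: False}
  {n: True, c: True, e: False, u: False}
  {e: True, n: True, c: True, u: False}
  {u: True, n: False, c: False, e: False}
  {e: True, u: True, n: False, c: False}
  {n: True, u: True, e: False, c: False}
  {e: True, n: True, u: True, c: False}
  {c: True, u: True, n: False, e: False}
  {e: True, c: True, u: True, n: False}
  {n: True, c: True, u: True, e: False}


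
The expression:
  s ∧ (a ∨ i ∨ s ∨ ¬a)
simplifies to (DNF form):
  s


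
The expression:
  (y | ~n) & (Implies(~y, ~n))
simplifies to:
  y | ~n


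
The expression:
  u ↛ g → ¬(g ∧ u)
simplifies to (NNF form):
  True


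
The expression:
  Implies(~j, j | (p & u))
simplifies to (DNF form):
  j | (p & u)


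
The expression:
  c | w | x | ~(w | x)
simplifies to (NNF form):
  True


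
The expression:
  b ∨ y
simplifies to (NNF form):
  b ∨ y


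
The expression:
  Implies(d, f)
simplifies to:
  f | ~d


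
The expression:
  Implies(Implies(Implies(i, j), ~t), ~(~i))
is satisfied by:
  {i: True, t: True}
  {i: True, t: False}
  {t: True, i: False}


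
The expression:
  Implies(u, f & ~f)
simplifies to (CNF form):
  ~u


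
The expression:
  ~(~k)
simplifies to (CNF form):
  k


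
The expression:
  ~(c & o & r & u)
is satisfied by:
  {u: False, c: False, o: False, r: False}
  {r: True, u: False, c: False, o: False}
  {o: True, u: False, c: False, r: False}
  {r: True, o: True, u: False, c: False}
  {c: True, r: False, u: False, o: False}
  {r: True, c: True, u: False, o: False}
  {o: True, c: True, r: False, u: False}
  {r: True, o: True, c: True, u: False}
  {u: True, o: False, c: False, r: False}
  {r: True, u: True, o: False, c: False}
  {o: True, u: True, r: False, c: False}
  {r: True, o: True, u: True, c: False}
  {c: True, u: True, o: False, r: False}
  {r: True, c: True, u: True, o: False}
  {o: True, c: True, u: True, r: False}


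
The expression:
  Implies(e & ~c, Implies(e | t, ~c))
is always true.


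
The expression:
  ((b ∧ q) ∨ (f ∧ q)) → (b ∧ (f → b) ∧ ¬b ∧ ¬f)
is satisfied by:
  {b: False, q: False, f: False}
  {f: True, b: False, q: False}
  {b: True, f: False, q: False}
  {f: True, b: True, q: False}
  {q: True, f: False, b: False}


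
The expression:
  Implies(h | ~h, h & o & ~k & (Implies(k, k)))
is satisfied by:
  {h: True, o: True, k: False}


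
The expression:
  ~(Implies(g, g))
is never true.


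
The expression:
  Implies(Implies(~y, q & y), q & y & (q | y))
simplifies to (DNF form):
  q | ~y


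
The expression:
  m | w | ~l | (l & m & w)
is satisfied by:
  {m: True, w: True, l: False}
  {m: True, l: False, w: False}
  {w: True, l: False, m: False}
  {w: False, l: False, m: False}
  {m: True, w: True, l: True}
  {m: True, l: True, w: False}
  {w: True, l: True, m: False}


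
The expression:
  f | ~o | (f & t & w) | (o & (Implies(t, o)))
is always true.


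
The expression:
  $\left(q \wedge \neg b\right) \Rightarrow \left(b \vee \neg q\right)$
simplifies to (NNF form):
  $b \vee \neg q$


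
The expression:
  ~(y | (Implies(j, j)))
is never true.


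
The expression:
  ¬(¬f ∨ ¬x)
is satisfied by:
  {x: True, f: True}


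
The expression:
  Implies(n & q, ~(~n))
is always true.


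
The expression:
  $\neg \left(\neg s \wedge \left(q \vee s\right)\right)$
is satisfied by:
  {s: True, q: False}
  {q: False, s: False}
  {q: True, s: True}


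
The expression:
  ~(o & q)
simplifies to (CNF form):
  ~o | ~q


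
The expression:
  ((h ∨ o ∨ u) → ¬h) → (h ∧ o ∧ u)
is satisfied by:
  {h: True}


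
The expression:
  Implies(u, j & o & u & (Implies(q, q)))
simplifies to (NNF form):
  ~u | (j & o)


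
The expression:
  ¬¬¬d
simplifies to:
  ¬d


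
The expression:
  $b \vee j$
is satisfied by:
  {b: True, j: True}
  {b: True, j: False}
  {j: True, b: False}


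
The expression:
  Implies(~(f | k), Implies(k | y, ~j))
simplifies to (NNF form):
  f | k | ~j | ~y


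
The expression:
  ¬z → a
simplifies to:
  a ∨ z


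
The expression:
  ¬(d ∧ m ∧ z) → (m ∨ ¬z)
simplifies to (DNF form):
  m ∨ ¬z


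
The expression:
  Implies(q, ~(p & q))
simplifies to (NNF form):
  ~p | ~q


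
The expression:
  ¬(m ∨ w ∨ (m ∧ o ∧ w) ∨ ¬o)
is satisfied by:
  {o: True, w: False, m: False}


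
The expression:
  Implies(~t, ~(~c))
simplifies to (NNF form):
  c | t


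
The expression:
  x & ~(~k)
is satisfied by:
  {x: True, k: True}


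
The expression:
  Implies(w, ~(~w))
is always true.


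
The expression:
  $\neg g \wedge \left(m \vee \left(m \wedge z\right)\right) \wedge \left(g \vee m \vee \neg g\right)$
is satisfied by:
  {m: True, g: False}


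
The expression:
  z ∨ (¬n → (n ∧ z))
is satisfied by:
  {n: True, z: True}
  {n: True, z: False}
  {z: True, n: False}


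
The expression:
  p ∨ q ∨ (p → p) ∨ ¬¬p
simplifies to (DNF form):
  True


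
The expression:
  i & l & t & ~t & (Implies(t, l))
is never true.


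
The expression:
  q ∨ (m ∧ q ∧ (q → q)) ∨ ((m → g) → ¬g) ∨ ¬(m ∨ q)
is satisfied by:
  {q: True, g: False, m: False}
  {g: False, m: False, q: False}
  {q: True, m: True, g: False}
  {m: True, g: False, q: False}
  {q: True, g: True, m: False}
  {g: True, q: False, m: False}
  {q: True, m: True, g: True}


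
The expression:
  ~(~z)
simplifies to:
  z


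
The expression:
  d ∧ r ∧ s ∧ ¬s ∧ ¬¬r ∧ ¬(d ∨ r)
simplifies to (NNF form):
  False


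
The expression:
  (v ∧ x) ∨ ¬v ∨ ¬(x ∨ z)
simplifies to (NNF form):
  x ∨ ¬v ∨ ¬z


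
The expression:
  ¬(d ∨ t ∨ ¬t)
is never true.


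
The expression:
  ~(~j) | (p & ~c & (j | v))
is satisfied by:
  {j: True, v: True, p: True, c: False}
  {j: True, v: True, p: False, c: False}
  {j: True, p: True, v: False, c: False}
  {j: True, p: False, v: False, c: False}
  {c: True, j: True, v: True, p: True}
  {c: True, j: True, v: True, p: False}
  {c: True, j: True, v: False, p: True}
  {c: True, j: True, v: False, p: False}
  {v: True, p: True, j: False, c: False}


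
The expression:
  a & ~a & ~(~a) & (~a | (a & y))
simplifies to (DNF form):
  False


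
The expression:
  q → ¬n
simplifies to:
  ¬n ∨ ¬q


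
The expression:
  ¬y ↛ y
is always true.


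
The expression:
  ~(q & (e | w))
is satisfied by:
  {e: False, q: False, w: False}
  {w: True, e: False, q: False}
  {e: True, w: False, q: False}
  {w: True, e: True, q: False}
  {q: True, w: False, e: False}


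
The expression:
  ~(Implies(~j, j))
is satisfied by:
  {j: False}


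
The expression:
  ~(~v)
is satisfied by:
  {v: True}


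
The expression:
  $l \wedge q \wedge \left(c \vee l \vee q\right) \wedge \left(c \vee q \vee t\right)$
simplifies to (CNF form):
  $l \wedge q$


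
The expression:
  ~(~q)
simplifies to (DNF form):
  q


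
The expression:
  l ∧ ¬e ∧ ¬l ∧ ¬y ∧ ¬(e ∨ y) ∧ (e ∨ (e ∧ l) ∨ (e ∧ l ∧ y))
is never true.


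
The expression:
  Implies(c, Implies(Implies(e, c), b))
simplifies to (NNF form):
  b | ~c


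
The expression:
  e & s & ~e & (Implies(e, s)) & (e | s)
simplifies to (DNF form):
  False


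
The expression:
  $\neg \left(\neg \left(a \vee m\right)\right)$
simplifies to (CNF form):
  $a \vee m$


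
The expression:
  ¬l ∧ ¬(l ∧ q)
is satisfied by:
  {l: False}


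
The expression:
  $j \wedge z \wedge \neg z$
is never true.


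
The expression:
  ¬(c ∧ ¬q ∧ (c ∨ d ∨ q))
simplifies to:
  q ∨ ¬c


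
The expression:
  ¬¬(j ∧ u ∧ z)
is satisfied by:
  {z: True, j: True, u: True}


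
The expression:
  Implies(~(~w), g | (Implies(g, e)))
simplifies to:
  True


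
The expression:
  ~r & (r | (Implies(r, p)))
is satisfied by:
  {r: False}


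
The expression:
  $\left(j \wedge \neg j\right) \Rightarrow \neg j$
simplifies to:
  $\text{True}$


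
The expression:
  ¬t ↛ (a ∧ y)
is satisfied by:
  {t: False, y: False, a: False}
  {a: True, t: False, y: False}
  {y: True, t: False, a: False}


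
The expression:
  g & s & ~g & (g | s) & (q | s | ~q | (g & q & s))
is never true.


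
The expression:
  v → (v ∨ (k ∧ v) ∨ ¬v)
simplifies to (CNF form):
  True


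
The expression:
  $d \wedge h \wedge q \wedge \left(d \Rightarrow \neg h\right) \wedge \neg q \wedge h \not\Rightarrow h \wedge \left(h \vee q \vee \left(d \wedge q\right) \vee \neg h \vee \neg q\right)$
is never true.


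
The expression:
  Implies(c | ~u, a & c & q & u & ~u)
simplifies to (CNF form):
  u & ~c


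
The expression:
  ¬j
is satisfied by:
  {j: False}


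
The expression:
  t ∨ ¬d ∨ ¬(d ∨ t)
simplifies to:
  t ∨ ¬d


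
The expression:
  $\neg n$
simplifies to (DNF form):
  $\neg n$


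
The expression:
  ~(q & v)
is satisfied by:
  {v: False, q: False}
  {q: True, v: False}
  {v: True, q: False}


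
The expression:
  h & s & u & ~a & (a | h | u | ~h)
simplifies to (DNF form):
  h & s & u & ~a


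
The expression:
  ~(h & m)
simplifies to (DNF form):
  ~h | ~m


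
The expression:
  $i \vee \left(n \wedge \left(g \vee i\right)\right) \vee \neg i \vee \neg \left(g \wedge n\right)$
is always true.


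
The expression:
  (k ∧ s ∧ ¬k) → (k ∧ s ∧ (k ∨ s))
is always true.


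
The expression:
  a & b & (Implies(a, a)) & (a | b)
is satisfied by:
  {a: True, b: True}


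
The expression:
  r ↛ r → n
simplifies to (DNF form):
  True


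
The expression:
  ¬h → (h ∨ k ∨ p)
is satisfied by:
  {p: True, k: True, h: True}
  {p: True, k: True, h: False}
  {p: True, h: True, k: False}
  {p: True, h: False, k: False}
  {k: True, h: True, p: False}
  {k: True, h: False, p: False}
  {h: True, k: False, p: False}


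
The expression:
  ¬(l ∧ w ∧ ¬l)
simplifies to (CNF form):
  True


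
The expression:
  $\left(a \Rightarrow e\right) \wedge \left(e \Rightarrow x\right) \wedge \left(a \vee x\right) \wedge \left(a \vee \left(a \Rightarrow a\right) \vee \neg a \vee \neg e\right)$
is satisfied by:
  {e: True, x: True, a: False}
  {x: True, a: False, e: False}
  {a: True, e: True, x: True}


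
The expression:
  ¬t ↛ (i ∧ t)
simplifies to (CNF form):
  ¬t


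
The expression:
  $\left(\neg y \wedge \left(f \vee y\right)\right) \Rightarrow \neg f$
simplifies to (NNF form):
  $y \vee \neg f$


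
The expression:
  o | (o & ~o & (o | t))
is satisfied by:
  {o: True}


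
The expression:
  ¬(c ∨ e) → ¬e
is always true.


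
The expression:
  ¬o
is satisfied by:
  {o: False}


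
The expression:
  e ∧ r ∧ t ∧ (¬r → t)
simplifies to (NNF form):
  e ∧ r ∧ t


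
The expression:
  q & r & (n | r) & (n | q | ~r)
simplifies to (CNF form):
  q & r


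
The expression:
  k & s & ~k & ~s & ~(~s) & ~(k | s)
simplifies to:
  False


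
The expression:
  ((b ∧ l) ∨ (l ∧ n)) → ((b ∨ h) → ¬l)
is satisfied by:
  {b: False, l: False, n: False, h: False}
  {h: True, b: False, l: False, n: False}
  {n: True, b: False, l: False, h: False}
  {h: True, n: True, b: False, l: False}
  {b: True, h: False, l: False, n: False}
  {h: True, b: True, l: False, n: False}
  {n: True, b: True, h: False, l: False}
  {h: True, n: True, b: True, l: False}
  {l: True, n: False, b: False, h: False}
  {l: True, h: True, n: False, b: False}
  {l: True, n: True, h: False, b: False}


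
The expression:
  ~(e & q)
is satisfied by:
  {e: False, q: False}
  {q: True, e: False}
  {e: True, q: False}


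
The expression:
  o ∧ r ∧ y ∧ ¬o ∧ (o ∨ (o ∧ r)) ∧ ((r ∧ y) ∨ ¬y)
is never true.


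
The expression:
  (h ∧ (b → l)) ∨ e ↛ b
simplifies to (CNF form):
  (e ∨ h) ∧ (h ∨ ¬b) ∧ (l ∨ ¬b) ∧ (e ∨ h ∨ l) ∧ (e ∨ h ∨ ¬b) ∧ (e ∨ l ∨ ¬b) ∧ (h ∨ l ∨ ¬b)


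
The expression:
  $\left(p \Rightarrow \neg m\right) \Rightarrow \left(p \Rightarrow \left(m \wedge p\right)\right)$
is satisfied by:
  {m: True, p: False}
  {p: False, m: False}
  {p: True, m: True}


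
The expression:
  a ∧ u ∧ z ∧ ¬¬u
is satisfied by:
  {a: True, z: True, u: True}


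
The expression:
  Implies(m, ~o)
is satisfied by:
  {m: False, o: False}
  {o: True, m: False}
  {m: True, o: False}


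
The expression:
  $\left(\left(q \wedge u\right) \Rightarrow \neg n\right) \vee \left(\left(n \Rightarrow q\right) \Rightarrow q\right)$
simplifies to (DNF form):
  $\text{True}$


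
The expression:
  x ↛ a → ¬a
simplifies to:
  True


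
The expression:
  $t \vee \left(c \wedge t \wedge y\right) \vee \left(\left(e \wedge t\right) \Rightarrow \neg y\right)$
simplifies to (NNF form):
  $\text{True}$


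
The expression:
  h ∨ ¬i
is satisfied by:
  {h: True, i: False}
  {i: False, h: False}
  {i: True, h: True}


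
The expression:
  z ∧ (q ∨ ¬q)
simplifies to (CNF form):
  z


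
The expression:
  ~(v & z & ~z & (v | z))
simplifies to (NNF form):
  True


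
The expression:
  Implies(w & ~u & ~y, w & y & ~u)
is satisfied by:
  {y: True, u: True, w: False}
  {y: True, w: False, u: False}
  {u: True, w: False, y: False}
  {u: False, w: False, y: False}
  {y: True, u: True, w: True}
  {y: True, w: True, u: False}
  {u: True, w: True, y: False}


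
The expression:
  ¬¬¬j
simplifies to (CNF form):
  ¬j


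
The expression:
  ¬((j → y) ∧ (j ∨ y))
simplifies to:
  ¬y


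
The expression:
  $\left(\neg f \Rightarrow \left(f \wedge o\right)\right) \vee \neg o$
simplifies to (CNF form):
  $f \vee \neg o$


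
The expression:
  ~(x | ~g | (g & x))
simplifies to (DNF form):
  g & ~x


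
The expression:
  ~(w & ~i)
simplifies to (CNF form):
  i | ~w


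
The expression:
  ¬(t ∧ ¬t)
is always true.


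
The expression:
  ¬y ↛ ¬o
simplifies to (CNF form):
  o ∧ ¬y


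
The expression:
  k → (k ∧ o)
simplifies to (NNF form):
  o ∨ ¬k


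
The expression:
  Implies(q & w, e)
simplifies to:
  e | ~q | ~w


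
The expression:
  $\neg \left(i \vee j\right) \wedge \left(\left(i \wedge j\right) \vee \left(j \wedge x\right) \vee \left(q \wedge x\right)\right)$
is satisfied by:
  {x: True, q: True, j: False, i: False}


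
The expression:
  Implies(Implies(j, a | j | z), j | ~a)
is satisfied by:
  {j: True, a: False}
  {a: False, j: False}
  {a: True, j: True}


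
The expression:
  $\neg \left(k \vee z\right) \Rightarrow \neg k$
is always true.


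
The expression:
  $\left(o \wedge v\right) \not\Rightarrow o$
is never true.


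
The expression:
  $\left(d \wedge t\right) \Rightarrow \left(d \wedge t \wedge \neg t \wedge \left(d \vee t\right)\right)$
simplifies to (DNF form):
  $\neg d \vee \neg t$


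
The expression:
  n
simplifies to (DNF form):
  n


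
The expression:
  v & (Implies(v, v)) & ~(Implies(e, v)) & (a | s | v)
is never true.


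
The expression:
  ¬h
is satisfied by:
  {h: False}


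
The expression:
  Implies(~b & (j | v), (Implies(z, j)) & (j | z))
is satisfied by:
  {b: True, j: True, v: False}
  {b: True, j: False, v: False}
  {j: True, b: False, v: False}
  {b: False, j: False, v: False}
  {b: True, v: True, j: True}
  {b: True, v: True, j: False}
  {v: True, j: True, b: False}


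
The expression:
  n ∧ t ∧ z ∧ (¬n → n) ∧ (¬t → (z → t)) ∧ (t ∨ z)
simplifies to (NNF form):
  n ∧ t ∧ z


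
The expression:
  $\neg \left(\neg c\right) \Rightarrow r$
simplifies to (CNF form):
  $r \vee \neg c$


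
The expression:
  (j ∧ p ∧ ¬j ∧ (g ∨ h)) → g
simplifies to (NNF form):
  True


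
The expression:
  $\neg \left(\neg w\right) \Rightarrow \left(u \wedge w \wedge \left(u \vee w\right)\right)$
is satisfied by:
  {u: True, w: False}
  {w: False, u: False}
  {w: True, u: True}


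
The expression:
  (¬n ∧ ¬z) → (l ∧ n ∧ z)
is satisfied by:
  {n: True, z: True}
  {n: True, z: False}
  {z: True, n: False}


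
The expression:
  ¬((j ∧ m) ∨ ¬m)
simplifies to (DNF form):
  m ∧ ¬j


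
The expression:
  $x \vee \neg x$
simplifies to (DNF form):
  $\text{True}$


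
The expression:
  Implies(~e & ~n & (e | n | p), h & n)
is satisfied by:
  {n: True, e: True, p: False}
  {n: True, p: False, e: False}
  {e: True, p: False, n: False}
  {e: False, p: False, n: False}
  {n: True, e: True, p: True}
  {n: True, p: True, e: False}
  {e: True, p: True, n: False}


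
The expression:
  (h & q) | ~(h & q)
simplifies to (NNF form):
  True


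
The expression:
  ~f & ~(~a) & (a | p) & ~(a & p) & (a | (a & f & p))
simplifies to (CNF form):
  a & ~f & ~p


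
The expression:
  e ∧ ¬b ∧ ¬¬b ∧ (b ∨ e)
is never true.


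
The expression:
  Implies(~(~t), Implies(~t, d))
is always true.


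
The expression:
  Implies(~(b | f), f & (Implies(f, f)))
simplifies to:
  b | f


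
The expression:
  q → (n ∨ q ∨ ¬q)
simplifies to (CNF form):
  True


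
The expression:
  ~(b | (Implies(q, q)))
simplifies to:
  False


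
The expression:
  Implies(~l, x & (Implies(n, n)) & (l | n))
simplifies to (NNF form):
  l | (n & x)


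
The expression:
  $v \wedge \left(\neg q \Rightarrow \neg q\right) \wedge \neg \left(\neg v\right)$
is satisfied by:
  {v: True}


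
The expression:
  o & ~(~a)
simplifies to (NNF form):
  a & o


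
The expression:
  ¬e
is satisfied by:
  {e: False}


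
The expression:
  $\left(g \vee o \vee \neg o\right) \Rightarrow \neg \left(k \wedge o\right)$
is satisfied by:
  {k: False, o: False}
  {o: True, k: False}
  {k: True, o: False}


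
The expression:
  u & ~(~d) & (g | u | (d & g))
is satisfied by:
  {u: True, d: True}


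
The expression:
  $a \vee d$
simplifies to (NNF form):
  $a \vee d$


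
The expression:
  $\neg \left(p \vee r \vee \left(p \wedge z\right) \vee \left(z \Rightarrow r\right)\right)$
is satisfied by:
  {z: True, p: False, r: False}


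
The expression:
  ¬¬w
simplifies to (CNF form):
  w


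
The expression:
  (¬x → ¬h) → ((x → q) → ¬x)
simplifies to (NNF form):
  ¬q ∨ ¬x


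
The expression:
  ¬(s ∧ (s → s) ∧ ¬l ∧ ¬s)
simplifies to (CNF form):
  True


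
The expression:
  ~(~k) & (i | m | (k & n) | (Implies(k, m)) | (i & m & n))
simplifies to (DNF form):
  (i & k) | (k & m) | (k & n)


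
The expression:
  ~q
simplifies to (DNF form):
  ~q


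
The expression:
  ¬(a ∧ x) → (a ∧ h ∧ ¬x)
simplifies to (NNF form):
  a ∧ (h ∨ x)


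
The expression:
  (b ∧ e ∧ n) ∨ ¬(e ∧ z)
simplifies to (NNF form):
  (b ∧ n) ∨ ¬e ∨ ¬z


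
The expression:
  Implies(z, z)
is always true.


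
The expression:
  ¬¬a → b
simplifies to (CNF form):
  b ∨ ¬a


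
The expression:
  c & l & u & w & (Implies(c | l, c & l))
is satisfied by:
  {c: True, u: True, w: True, l: True}


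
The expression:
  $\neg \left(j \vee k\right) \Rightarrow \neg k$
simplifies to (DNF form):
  $\text{True}$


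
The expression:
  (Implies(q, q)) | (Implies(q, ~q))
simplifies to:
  True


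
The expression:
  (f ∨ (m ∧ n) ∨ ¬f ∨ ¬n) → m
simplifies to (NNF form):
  m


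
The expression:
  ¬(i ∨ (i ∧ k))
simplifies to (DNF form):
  ¬i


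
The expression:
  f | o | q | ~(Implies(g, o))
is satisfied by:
  {o: True, q: True, g: True, f: True}
  {o: True, q: True, g: True, f: False}
  {o: True, q: True, f: True, g: False}
  {o: True, q: True, f: False, g: False}
  {o: True, g: True, f: True, q: False}
  {o: True, g: True, f: False, q: False}
  {o: True, g: False, f: True, q: False}
  {o: True, g: False, f: False, q: False}
  {q: True, g: True, f: True, o: False}
  {q: True, g: True, f: False, o: False}
  {q: True, f: True, g: False, o: False}
  {q: True, f: False, g: False, o: False}
  {g: True, f: True, q: False, o: False}
  {g: True, q: False, f: False, o: False}
  {f: True, q: False, g: False, o: False}


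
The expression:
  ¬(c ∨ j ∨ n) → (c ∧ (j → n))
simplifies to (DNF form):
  c ∨ j ∨ n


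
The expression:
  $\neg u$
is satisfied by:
  {u: False}


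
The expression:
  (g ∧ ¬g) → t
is always true.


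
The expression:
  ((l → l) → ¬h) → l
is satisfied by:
  {l: True, h: True}
  {l: True, h: False}
  {h: True, l: False}


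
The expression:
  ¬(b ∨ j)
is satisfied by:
  {j: False, b: False}


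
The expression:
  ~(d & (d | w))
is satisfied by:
  {d: False}


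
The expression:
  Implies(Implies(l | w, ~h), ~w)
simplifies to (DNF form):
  h | ~w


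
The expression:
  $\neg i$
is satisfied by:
  {i: False}


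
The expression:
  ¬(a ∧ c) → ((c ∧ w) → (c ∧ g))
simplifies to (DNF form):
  a ∨ g ∨ ¬c ∨ ¬w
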